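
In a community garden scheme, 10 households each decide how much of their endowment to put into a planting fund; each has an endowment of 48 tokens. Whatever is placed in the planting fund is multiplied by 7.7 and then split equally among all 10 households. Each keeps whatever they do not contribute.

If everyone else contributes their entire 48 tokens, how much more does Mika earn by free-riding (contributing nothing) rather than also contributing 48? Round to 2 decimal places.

11.04 tokens

Switching from a contribution of 48 to 0 lets Mika keep an extra 48 tokens, but lowers the planting fund by 48, which costs Mika their own share of that drop: 7.7/10 × 48 = 36.96.
Net gain = 48 − 36.96 = 11.04. The private return per contributed unit (0.7700) is below 1, so free-riding is indeed the best response regardless of what the others do.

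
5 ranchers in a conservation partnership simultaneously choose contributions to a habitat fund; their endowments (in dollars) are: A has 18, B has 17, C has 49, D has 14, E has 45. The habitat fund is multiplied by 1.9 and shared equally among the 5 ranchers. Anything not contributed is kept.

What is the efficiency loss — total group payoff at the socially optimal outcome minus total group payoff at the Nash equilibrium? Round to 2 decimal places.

128.70 dollars

The private return per contributed unit is 1.9/5 = 0.3800 < 1 for every player regardless of endowment, so the Nash equilibrium is zero contribution and the group total is Σ E_j = 18 + 17 + 49 + 14 + 45 = 143.
Each contributed unit returns 1.900 to the group, so the social optimum is full contribution by everyone: group total = 1.900 × 143 = 271.70.
Efficiency loss = (1.900 − 1) × 143 = 128.70.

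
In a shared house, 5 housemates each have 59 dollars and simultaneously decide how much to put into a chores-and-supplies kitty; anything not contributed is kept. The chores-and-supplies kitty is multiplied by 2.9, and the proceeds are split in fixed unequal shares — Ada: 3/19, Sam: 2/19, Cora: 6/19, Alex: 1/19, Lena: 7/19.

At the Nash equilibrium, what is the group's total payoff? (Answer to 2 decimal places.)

Player j's private return per contributed unit is 2.9 × (j's share). Contributing is weakly dominant for j when that share is at least 1/2.9 = 0.3448, and contributing 0 is dominant otherwise.
The only share above 0.3448 is Lena's 7/19, contributing 59; the remaining 4 contribute 0. Total contributed: 59.
The chores-and-supplies kitty pays out 2.9 × 59 = 171.10 in total (split across the unequal shares, but the aggregate is all that matters for the group sum).
The 4 free-riders keep 59 each, adding 236. Group total = 236 + 171.10 = 407.10.

407.10 dollars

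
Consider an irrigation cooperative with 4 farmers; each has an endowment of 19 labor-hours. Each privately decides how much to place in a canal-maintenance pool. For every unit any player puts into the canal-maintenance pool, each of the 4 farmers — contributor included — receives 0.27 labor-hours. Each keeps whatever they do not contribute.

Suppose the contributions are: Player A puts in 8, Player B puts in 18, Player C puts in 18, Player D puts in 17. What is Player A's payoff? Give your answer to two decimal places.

Total contributed: 8 + 18 + 18 + 17 = 61.
Each receives 0.27 × 61 = 16.47 from the canal-maintenance pool.
Player A keeps 19 − 8 = 11, so Player A's payoff is 11 + 16.47 = 27.47.

27.47 labor-hours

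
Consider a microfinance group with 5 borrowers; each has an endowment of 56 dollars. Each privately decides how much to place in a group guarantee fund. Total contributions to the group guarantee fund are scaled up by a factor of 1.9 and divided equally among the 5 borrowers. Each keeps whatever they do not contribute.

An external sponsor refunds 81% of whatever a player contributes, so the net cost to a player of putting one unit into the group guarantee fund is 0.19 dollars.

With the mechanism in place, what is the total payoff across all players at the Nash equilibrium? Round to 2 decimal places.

The effective private return per unit is now (1.9/5) / 0.19 = 2.0000 > 1, so every player's dominant strategy flips to full contribution.
At the Nash equilibrium everyone contributes 56. Group total payoff = 5 × (56 × 0.81 + 1.9 × 56) = 758.80.

758.80 dollars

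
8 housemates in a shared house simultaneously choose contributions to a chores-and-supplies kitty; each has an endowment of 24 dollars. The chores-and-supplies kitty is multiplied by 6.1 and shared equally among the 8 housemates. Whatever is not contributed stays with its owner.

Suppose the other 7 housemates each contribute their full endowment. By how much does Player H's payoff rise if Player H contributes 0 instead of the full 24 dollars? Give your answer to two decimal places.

5.70 dollars

Switching from a contribution of 24 to 0 lets Player H keep an extra 24 dollars, but lowers the chores-and-supplies kitty by 24, which costs Player H their own share of that drop: 6.1/8 × 24 = 18.30.
Net gain = 24 − 18.30 = 5.70. The private return per contributed unit (0.7625) is below 1, so free-riding is indeed the best response regardless of what the others do.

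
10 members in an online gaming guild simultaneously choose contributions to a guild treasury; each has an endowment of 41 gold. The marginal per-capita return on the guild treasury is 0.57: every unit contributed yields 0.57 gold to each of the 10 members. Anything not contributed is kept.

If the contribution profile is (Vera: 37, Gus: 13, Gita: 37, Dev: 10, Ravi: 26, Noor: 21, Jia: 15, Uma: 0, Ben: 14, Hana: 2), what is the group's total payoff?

1232.50 gold

Total contributed: 37 + 13 + 37 + 10 + 26 + 21 + 15 + 0 + 14 + 2 = 175; total kept: 10 × 41 − 175 = 235.
The guild treasury pays out 0.57 × 10 × 175 = 997.50 in aggregate.
Group total = 235 + 997.50 = 1232.50.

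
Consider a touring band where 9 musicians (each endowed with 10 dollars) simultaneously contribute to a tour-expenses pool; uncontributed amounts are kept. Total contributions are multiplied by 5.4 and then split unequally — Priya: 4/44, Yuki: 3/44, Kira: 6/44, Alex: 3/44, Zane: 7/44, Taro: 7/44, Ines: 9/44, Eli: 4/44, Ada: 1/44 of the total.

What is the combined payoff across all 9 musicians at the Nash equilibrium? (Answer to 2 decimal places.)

For player j, contributing a unit is worthwhile iff 5.4 × (j's share) ≥ 1, i.e. iff j's share is at least 0.1852.
Ines alone (share 9/44) is above the threshold, contributing 10; the remaining 8 contribute 0. Total contributed: 10.
The tour-expenses pool pays out 5.4 × 10 = 54.00 in total (split across the unequal shares, but the aggregate is all that matters for the group sum).
The 8 free-riders keep 10 each, adding 80. Group total = 80 + 54.00 = 134.00.

134.00 dollars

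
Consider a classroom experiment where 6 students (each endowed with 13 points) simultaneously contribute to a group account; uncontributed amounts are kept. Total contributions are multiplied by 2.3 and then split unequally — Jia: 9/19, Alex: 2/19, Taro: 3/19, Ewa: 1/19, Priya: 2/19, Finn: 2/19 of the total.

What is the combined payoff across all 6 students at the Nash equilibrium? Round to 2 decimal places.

94.90 points

Each unit j contributes comes back to j as 2.3 × (j's share), so j prefers to contribute only if that share exceeds 1/2.3 = 0.4348; otherwise keeping the unit dominates.
The only share above 0.4348 is Jia's 9/19, contributing 13; the remaining 5 contribute 0. Total contributed: 13.
The group account pays out 2.3 × 13 = 29.90 in total (split across the unequal shares, but the aggregate is all that matters for the group sum).
The 5 free-riders keep 13 each, adding 65. Group total = 65 + 29.90 = 94.90.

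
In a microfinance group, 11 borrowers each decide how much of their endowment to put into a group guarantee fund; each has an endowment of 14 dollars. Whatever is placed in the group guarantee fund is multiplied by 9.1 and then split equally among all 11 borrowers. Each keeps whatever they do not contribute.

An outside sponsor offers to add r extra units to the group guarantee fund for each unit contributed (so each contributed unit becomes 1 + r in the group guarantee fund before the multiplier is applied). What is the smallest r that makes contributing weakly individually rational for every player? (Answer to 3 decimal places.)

With matching at rate r, one contributed unit becomes (1 + r) in the group guarantee fund and returns 9.1 × (1 + r) / 11 to the contributor.
Setting this equal to 1: 1 + r = 11/9.1 = 1.2088.
So the minimum matching rate is r = 1.2088 − 1 = 0.209.

0.209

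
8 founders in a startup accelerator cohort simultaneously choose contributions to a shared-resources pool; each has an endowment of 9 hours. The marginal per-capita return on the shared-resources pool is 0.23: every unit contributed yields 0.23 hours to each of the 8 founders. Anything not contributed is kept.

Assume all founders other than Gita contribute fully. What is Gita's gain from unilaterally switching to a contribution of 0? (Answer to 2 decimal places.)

Switching from a contribution of 9 to 0 lets Gita keep an extra 9 hours, but lowers the shared-resources pool by 9, which costs Gita their own share of that drop: 0.23 × 9 = 2.07.
Net gain = 9 − 2.07 = 6.93. The private return per contributed unit (0.23) is below 1, so free-riding is indeed the best response regardless of what the others do.

6.93 hours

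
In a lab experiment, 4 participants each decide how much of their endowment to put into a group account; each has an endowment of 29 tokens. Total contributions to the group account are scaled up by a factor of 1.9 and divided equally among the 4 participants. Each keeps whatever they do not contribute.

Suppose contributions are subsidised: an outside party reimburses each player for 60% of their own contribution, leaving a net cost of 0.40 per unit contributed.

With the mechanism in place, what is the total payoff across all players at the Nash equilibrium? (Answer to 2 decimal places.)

290.00 tokens

Under the mechanism each unit contributed yields (1.9/4) / 0.40 = 1.1875 back to its contributor per unit of net cost, which exceeds 1, making full contribution the dominant choice for everyone.
At the Nash equilibrium everyone contributes 29. Group total payoff = 4 × (29 × 0.60 + 1.9 × 29) = 290.00.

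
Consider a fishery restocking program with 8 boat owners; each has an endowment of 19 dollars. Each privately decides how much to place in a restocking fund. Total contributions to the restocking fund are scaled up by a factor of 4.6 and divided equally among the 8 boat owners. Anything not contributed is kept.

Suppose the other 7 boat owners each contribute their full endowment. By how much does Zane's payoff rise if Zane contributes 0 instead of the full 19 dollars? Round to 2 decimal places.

Switching from a contribution of 19 to 0 lets Zane keep an extra 19 dollars, but lowers the restocking fund by 19, which costs Zane their own share of that drop: 4.6/8 × 19 = 10.92.
Net gain = 19 − 10.92 = 8.08. The private return per contributed unit (0.5750) is below 1, so free-riding is indeed the best response regardless of what the others do.

8.08 dollars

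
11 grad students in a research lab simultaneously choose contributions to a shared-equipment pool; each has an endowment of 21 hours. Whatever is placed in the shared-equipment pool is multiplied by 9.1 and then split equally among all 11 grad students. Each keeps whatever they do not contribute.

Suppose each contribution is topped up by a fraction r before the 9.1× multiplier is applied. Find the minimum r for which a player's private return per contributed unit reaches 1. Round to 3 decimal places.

0.209

With matching at rate r, one contributed unit becomes (1 + r) in the shared-equipment pool and returns 9.1 × (1 + r) / 11 to the contributor.
Setting this equal to 1: 1 + r = 11/9.1 = 1.2088.
So the minimum matching rate is r = 1.2088 − 1 = 0.209.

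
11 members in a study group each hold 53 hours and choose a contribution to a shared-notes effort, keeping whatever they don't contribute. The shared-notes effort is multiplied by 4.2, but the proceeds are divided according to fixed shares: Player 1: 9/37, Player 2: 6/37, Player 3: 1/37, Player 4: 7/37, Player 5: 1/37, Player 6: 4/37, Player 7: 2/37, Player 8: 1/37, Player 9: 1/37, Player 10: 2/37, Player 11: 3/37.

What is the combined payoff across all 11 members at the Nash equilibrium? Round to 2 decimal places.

Each unit j contributes comes back to j as 4.2 × (j's share), so j prefers to contribute only if that share exceeds 1/4.2 = 0.2381; otherwise keeping the unit dominates.
Player 1 alone (share 9/37) is above the threshold, contributing 53; the remaining 10 contribute 0. Total contributed: 53.
The shared-notes effort pays out 4.2 × 53 = 222.60 in total (split across the unequal shares, but the aggregate is all that matters for the group sum).
The 10 free-riders keep 53 each, adding 530. Group total = 530 + 222.60 = 752.60.

752.60 hours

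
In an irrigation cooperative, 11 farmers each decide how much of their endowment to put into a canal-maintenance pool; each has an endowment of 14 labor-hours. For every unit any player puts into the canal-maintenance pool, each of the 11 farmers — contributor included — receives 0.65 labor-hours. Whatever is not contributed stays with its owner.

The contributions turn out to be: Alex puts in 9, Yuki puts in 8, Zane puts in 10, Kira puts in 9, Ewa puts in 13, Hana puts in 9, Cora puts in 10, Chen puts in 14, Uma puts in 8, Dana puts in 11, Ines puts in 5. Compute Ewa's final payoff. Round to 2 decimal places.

Total contributed: 9 + 8 + 10 + 9 + 13 + 9 + 10 + 14 + 8 + 11 + 5 = 106.
Each receives 0.65 × 106 = 68.90 from the canal-maintenance pool.
Ewa keeps 14 − 13 = 1, so Ewa's payoff is 1 + 68.90 = 69.90.

69.90 labor-hours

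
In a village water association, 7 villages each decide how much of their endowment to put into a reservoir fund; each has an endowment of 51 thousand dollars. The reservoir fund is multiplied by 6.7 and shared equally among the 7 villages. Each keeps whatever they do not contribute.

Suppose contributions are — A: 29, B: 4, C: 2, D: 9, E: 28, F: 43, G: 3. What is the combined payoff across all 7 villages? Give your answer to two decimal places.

1029.60 thousand dollars

Total contributed: 29 + 4 + 2 + 9 + 28 + 43 + 3 = 118; total kept: 7 × 51 − 118 = 239.
The reservoir fund pays out 6.7 × 118 = 790.60 in aggregate.
Group total = 239 + 790.60 = 1029.60.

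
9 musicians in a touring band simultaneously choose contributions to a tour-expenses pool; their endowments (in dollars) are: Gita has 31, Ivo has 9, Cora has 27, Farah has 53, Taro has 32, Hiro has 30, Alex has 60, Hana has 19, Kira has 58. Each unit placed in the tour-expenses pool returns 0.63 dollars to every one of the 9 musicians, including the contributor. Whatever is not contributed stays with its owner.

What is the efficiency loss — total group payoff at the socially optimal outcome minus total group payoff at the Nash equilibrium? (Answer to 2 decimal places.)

The private return per contributed unit is 0.63 < 1 for everyone, so the Nash equilibrium is zero contribution and the group total is Σ E_j = 31 + 9 + 27 + 53 + 32 + 30 + 60 + 19 + 58 = 319.
Each contributed unit returns 5.670 to the group, so the social optimum is full contribution by everyone: group total = 5.670 × 319 = 1808.73.
Efficiency loss = (5.670 − 1) × 319 = 1489.73.

1489.73 dollars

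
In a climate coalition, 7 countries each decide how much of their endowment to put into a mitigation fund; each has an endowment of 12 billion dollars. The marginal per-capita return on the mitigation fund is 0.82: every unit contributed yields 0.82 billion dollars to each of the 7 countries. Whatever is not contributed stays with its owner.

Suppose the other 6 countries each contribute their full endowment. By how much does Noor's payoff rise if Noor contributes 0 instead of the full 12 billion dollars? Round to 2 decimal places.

Switching from a contribution of 12 to 0 lets Noor keep an extra 12 billion dollars, but lowers the mitigation fund by 12, which costs Noor their own share of that drop: 0.82 × 12 = 9.84.
Net gain = 12 − 9.84 = 2.16. The private return per contributed unit (0.82) is below 1, so free-riding is indeed the best response regardless of what the others do.

2.16 billion dollars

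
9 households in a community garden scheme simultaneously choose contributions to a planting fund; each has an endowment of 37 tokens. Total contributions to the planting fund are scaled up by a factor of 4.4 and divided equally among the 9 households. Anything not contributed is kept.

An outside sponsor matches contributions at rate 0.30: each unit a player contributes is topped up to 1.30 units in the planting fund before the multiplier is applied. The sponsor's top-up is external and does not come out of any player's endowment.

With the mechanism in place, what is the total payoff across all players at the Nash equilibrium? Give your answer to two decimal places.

The effective private return is 4.4 × 1.30 / 9 = 0.6356, which is still under 1, so the mechanism doesn't change anyone's dominant strategy: zero contribution.
At the Nash equilibrium no one contributes; group total payoff = 9 × 37 = 333.

333.00 tokens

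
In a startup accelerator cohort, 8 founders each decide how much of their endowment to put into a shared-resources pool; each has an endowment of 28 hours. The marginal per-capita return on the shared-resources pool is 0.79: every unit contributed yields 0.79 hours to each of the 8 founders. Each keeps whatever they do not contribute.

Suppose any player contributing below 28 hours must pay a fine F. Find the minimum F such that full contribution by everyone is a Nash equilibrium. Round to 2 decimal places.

5.88 hours

Given the others contribute fully, the best deviation is to contribute 0 (any partial contribution still incurs the fine and gives up units whose private return 0.79 is below 1).
Deviating from 28 to 0 saves 28 hours but forfeits the deviator's share of the drop in the shared-resources pool: 0.79 × 28 = 22.12.
So the deviation gain is 28 − 22.12 = 5.88, and the fine must be at least 5.88 hours to wipe it out.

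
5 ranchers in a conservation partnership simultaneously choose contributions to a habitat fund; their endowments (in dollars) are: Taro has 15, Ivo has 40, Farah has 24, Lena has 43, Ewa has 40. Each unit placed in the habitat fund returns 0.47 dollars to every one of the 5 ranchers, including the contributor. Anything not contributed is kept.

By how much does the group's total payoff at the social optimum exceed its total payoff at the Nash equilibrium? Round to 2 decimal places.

218.70 dollars

The private return per contributed unit is 0.47 < 1 for everyone, so the Nash equilibrium is zero contribution and the group total is Σ E_j = 15 + 40 + 24 + 43 + 40 = 162.
Each contributed unit returns 2.350 to the group, so the social optimum is full contribution by everyone: group total = 2.350 × 162 = 380.70.
Efficiency loss = (2.350 − 1) × 162 = 218.70.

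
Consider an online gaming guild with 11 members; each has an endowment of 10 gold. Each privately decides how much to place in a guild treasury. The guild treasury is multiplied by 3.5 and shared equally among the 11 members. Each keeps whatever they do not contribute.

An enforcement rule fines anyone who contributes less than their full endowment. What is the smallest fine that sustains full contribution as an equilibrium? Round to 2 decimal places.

6.82 gold

Given the others contribute fully, the best deviation is to contribute 0 (any partial contribution still incurs the fine and gives up units whose private return 0.3182 is below 1).
Deviating from 10 to 0 saves 10 gold but forfeits the deviator's share of the drop in the guild treasury: 3.5/11 × 10 = 3.18.
So the deviation gain is 10 − 3.18 = 6.82, and the fine must be at least 6.82 gold to wipe it out.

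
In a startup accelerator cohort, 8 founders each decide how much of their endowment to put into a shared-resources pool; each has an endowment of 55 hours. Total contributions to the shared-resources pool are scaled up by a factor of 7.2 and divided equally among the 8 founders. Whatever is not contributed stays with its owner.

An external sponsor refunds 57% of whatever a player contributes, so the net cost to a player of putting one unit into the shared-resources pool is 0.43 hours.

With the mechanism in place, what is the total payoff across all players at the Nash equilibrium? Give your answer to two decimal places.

The effective private return per unit is now (7.2/8) / 0.43 = 2.0930 > 1, so every player's dominant strategy flips to full contribution.
At the Nash equilibrium everyone contributes 55. Group total payoff = 8 × (55 × 0.57 + 7.2 × 55) = 3418.80.

3418.80 hours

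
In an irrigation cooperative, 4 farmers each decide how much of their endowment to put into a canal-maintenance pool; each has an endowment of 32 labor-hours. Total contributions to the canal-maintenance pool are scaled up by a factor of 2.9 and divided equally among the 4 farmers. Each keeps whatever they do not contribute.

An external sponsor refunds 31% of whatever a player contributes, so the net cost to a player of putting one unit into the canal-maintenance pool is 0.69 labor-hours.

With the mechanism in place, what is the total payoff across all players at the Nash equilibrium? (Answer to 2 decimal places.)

Under the mechanism each unit contributed yields (2.9/4) / 0.69 = 1.0507 back to its contributor per unit of net cost, which exceeds 1, making full contribution the dominant choice for everyone.
At the Nash equilibrium everyone contributes 32. Group total payoff = 4 × (32 × 0.31 + 2.9 × 32) = 410.88.

410.88 labor-hours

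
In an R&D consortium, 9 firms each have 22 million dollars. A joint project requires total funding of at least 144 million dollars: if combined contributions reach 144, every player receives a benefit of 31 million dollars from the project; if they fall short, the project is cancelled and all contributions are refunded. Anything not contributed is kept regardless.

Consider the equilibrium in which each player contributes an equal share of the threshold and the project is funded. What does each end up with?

Equal share of the threshold: 144/9 = 16.
At this profile no one gains by cutting their contribution: any cut drops the total below 144, the project is cancelled, contributions are refunded, and the deviator ends with 22, which is less than 22 − 16 + 31 = 37. Contributing more than 16 just wastes the excess. So contributing exactly 16 is a best response.
Each player's payoff: 22 − 16 + 31 = 37.

37 million dollars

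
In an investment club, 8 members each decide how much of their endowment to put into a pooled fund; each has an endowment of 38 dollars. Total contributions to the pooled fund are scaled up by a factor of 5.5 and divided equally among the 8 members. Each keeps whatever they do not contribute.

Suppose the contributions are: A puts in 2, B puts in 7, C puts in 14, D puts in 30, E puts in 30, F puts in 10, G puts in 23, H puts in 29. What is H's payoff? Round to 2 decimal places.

108.69 dollars

Total contributed: 2 + 7 + 14 + 30 + 30 + 10 + 23 + 29 = 145.
Each receives 5.5 × 145 / 8 = 99.69 from the pooled fund.
H keeps 38 − 29 = 9, so H's payoff is 9 + 99.69 = 108.69.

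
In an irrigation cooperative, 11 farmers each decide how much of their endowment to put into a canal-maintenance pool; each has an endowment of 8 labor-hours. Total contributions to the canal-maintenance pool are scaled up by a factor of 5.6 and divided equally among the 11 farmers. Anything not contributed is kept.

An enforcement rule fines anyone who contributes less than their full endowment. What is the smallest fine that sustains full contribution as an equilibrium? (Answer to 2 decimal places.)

3.93 labor-hours

Given the others contribute fully, the best deviation is to contribute 0 (any partial contribution still incurs the fine and gives up units whose private return 0.5091 is below 1).
Deviating from 8 to 0 saves 8 labor-hours but forfeits the deviator's share of the drop in the canal-maintenance pool: 5.6/11 × 8 = 4.07.
So the deviation gain is 8 − 4.07 = 3.93, and the fine must be at least 3.93 labor-hours to wipe it out.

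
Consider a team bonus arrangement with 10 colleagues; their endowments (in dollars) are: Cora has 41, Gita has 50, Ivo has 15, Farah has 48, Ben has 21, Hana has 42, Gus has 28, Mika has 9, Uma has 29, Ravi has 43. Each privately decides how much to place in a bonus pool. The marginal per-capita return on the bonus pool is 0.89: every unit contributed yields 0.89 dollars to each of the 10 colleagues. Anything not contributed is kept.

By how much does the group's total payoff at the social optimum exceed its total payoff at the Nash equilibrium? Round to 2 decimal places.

The private return per contributed unit is 0.89 < 1 for everyone, so the Nash equilibrium is zero contribution and the group total is Σ E_j = 41 + 50 + 15 + 48 + 21 + 42 + 28 + 9 + 29 + 43 = 326.
Each contributed unit returns 8.900 to the group, so the social optimum is full contribution by everyone: group total = 8.900 × 326 = 2901.40.
Efficiency loss = (8.900 − 1) × 326 = 2575.40.

2575.40 dollars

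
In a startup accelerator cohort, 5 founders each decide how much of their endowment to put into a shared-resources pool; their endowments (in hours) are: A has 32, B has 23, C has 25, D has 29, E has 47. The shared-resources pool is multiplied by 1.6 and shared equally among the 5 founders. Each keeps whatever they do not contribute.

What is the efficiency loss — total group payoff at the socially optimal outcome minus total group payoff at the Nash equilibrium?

The private return per contributed unit is 1.6/5 = 0.3200 < 1 for every player regardless of endowment, so the Nash equilibrium is zero contribution and the group total is Σ E_j = 32 + 23 + 25 + 29 + 47 = 156.
Each contributed unit returns 1.600 to the group, so the social optimum is full contribution by everyone: group total = 1.600 × 156 = 249.60.
Efficiency loss = (1.600 − 1) × 156 = 93.60.

93.60 hours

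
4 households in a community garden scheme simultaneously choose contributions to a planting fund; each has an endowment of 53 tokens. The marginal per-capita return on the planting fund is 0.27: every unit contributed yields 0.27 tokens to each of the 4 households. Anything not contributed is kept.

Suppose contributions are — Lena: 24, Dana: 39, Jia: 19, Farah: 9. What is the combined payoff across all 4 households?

Total contributed: 24 + 39 + 19 + 9 = 91; total kept: 4 × 53 − 91 = 121.
The planting fund pays out 0.27 × 4 × 91 = 98.28 in aggregate.
Group total = 121 + 98.28 = 219.28.

219.28 tokens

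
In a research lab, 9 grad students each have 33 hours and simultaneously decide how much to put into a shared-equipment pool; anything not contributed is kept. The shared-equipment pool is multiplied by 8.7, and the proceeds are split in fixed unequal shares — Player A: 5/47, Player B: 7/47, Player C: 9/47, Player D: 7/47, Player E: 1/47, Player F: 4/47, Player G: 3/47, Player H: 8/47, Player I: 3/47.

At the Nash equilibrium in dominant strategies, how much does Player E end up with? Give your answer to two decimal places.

A player with share s gets back 8.7·s per unit contributed, so full contribution is dominant for anyone with s > 1/8.7 = 0.1149 and zero contribution is dominant for anyone below.
The shares above 0.1149 belong to Player B, Player C, Player D and Player H, contributing 33 each; the remaining 5 contribute 0. Total contributed: 132.
Player E keeps 33 and receives 8.7 × 132 × 1/47 = 24.43 from the shared-equipment pool, for a payoff of 57.43.

57.43 hours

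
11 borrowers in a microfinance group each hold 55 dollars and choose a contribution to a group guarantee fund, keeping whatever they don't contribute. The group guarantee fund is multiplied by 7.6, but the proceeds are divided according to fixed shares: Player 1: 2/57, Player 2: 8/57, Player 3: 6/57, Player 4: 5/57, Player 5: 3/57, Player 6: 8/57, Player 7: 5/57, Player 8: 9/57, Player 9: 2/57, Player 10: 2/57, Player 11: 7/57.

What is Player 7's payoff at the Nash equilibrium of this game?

165.00 dollars

Player j's private return per contributed unit is 7.6 × (j's share). Contributing is weakly dominant for j when that share is at least 1/7.6 = 0.1316, and contributing 0 is dominant otherwise.
The shares above 0.1316 belong to Player 2, Player 6 and Player 8, contributing 55 each; the remaining 8 contribute 0. Total contributed: 165.
Player 7 keeps 55 and receives 7.6 × 165 × 5/57 = 110.00 from the group guarantee fund, for a payoff of 165.00.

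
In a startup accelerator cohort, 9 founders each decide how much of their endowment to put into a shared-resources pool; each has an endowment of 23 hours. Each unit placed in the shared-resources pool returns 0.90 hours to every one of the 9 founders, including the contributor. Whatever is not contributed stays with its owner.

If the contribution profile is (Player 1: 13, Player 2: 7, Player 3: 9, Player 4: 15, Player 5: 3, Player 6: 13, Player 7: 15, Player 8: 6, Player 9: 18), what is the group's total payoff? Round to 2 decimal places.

Total contributed: 13 + 7 + 9 + 15 + 3 + 13 + 15 + 6 + 18 = 99; total kept: 9 × 23 − 99 = 108.
The shared-resources pool pays out 0.90 × 9 × 99 = 801.90 in aggregate.
Group total = 108 + 801.90 = 909.90.

909.90 hours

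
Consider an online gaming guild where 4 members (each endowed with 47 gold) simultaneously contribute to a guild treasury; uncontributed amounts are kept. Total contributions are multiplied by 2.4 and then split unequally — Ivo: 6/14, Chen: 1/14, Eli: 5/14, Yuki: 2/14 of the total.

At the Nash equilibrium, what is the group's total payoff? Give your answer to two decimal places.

253.80 gold

A player with share s gets back 2.4·s per unit contributed, so full contribution is dominant for anyone with s > 1/2.4 = 0.4167 and zero contribution is dominant for anyone below.
Ivo alone (share 6/14) is above the threshold, contributing 47; the remaining 3 contribute 0. Total contributed: 47.
The guild treasury pays out 2.4 × 47 = 112.80 in total (split across the unequal shares, but the aggregate is all that matters for the group sum).
The 3 free-riders keep 47 each, adding 141. Group total = 141 + 112.80 = 253.80.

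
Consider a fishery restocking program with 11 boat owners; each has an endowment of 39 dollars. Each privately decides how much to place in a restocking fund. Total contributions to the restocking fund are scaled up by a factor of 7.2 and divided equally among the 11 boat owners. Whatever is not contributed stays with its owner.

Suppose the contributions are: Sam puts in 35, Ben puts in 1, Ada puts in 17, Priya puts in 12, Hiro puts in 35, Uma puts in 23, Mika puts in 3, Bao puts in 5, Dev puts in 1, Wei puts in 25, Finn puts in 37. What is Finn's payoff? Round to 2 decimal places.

128.98 dollars

Total contributed: 35 + 1 + 17 + 12 + 35 + 23 + 3 + 5 + 1 + 25 + 37 = 194.
Each receives 7.2 × 194 / 11 = 126.98 from the restocking fund.
Finn keeps 39 − 37 = 2, so Finn's payoff is 2 + 126.98 = 128.98.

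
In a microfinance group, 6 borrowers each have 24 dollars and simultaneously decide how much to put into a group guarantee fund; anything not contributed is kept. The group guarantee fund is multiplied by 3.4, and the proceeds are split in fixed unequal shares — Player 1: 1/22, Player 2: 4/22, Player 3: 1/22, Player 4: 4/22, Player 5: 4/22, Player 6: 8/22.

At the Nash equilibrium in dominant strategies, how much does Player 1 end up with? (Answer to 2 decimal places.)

27.71 dollars

Player j's private return per contributed unit is 3.4 × (j's share). Contributing is weakly dominant for j when that share is at least 1/3.4 = 0.2941, and contributing 0 is dominant otherwise.
The only share above 0.2941 is Player 6's 8/22, contributing 24; the remaining 5 contribute 0. Total contributed: 24.
Player 1 keeps 24 and receives 3.4 × 24 × 1/22 = 3.71 from the group guarantee fund, for a payoff of 27.71.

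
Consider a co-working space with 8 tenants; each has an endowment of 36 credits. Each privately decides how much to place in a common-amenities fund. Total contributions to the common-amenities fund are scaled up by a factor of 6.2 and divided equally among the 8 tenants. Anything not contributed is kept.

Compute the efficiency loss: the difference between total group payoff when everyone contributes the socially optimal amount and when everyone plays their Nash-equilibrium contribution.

1497.60 credits

Each contributed unit returns 6.2/8 = 0.7750 to its contributor — below 1 — so contributing 0 is dominant for every player. At the Nash equilibrium everyone keeps their 36, and the group total is 8 × 36 = 288.
Each contributed unit returns 6.200 to the group as a whole (0.7750 to each of 8 players), which exceeds 1, so the social optimum is full contribution: group total = 6.200 × 288 = 1785.60.
Efficiency loss = 1785.60 − 288 = 1497.60.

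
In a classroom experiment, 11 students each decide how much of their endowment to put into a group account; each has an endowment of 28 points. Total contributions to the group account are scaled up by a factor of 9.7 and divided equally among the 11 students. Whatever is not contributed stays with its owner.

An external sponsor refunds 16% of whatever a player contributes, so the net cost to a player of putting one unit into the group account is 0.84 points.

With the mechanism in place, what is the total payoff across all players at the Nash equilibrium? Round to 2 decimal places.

With the mechanism, a contributed unit returns (9.7/11) / 0.84 = 1.0498 per unit of net cost to the contributor — now above 1 — so contributing fully is weakly dominant for every player.
At the Nash equilibrium everyone contributes 28. Group total payoff = 11 × (28 × 0.16 + 9.7 × 28) = 3036.88.

3036.88 points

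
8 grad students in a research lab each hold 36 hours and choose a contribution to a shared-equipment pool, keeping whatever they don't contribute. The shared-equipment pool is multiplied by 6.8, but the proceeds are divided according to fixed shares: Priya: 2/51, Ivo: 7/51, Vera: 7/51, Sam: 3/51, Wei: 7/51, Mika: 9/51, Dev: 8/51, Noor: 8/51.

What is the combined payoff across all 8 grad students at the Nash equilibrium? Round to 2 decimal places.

Player j's private return per contributed unit is 6.8 × (j's share). Contributing is weakly dominant for j when that share is at least 1/6.8 = 0.1471, and contributing 0 is dominant otherwise.
Mika, Dev and Noor are above the threshold, contributing 36 each; the remaining 5 contribute 0. Total contributed: 108.
The shared-equipment pool pays out 6.8 × 108 = 734.40 in total (split across the unequal shares, but the aggregate is all that matters for the group sum).
The 5 free-riders keep 36 each, adding 180. Group total = 180 + 734.40 = 914.40.

914.40 hours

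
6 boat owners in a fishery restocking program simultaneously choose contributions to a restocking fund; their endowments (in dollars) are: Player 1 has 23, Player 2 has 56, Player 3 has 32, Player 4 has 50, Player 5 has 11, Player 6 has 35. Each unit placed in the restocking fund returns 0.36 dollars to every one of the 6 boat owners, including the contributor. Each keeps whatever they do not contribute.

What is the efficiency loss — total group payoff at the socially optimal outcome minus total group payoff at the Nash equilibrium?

The private return per contributed unit is 0.36 < 1 for everyone, so the Nash equilibrium is zero contribution and the group total is Σ E_j = 23 + 56 + 32 + 50 + 11 + 35 = 207.
Each contributed unit returns 2.160 to the group, so the social optimum is full contribution by everyone: group total = 2.160 × 207 = 447.12.
Efficiency loss = (2.160 − 1) × 207 = 240.12.

240.12 dollars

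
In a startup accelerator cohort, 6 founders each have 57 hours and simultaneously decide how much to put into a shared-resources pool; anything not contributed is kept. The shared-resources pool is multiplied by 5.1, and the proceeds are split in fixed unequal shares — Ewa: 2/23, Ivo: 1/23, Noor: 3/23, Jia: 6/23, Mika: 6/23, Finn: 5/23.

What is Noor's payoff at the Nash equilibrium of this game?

170.75 hours

Player j's private return per contributed unit is 5.1 × (j's share). Contributing is weakly dominant for j when that share is at least 1/5.1 = 0.1961, and contributing 0 is dominant otherwise.
Jia, Mika and Finn are above the threshold, contributing 57 each; the remaining 3 contribute 0. Total contributed: 171.
Noor keeps 57 and receives 5.1 × 171 × 3/23 = 113.75 from the shared-resources pool, for a payoff of 170.75.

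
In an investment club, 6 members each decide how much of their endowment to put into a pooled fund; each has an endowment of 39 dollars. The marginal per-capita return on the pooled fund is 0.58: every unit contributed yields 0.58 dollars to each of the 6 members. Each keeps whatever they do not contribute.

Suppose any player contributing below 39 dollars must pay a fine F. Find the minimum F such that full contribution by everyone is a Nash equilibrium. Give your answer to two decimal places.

16.38 dollars

Given the others contribute fully, the best deviation is to contribute 0 (any partial contribution still incurs the fine and gives up units whose private return 0.58 is below 1).
Deviating from 39 to 0 saves 39 dollars but forfeits the deviator's share of the drop in the pooled fund: 0.58 × 39 = 22.62.
So the deviation gain is 39 − 22.62 = 16.38, and the fine must be at least 16.38 dollars to wipe it out.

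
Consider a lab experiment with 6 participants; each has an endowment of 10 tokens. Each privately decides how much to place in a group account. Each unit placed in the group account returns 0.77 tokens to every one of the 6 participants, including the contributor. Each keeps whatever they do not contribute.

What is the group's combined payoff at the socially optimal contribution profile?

Each contributed unit returns 4.620 to the group as a whole (0.77 to each of 6 players), which exceeds 1, so the social optimum is full contribution: group total = 4.620 × 60 = 277.20.

277.20 tokens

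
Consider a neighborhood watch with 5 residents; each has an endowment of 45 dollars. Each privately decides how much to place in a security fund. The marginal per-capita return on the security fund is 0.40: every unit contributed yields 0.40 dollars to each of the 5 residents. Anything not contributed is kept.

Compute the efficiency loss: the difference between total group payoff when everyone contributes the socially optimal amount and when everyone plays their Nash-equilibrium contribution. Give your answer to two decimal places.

225.00 dollars

The private return per contributed unit is 0.40 < 1, so contributing 0 is dominant for every player. At the Nash equilibrium everyone keeps their 45, and the group total is 5 × 45 = 225.
Each contributed unit returns 2.000 to the group as a whole (0.40 to each of 5 players), which exceeds 1, so the social optimum is full contribution: group total = 2.000 × 225 = 450.00.
Efficiency loss = 450.00 − 225 = 225.00.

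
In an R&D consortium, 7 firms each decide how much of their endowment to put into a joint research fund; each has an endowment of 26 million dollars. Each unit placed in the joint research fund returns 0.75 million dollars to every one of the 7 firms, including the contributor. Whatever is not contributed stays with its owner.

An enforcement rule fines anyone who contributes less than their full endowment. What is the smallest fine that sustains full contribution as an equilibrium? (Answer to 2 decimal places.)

6.50 million dollars

Given the others contribute fully, the best deviation is to contribute 0 (any partial contribution still incurs the fine and gives up units whose private return 0.75 is below 1).
Deviating from 26 to 0 saves 26 million dollars but forfeits the deviator's share of the drop in the joint research fund: 0.75 × 26 = 19.50.
So the deviation gain is 26 − 19.50 = 6.50, and the fine must be at least 6.50 million dollars to wipe it out.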